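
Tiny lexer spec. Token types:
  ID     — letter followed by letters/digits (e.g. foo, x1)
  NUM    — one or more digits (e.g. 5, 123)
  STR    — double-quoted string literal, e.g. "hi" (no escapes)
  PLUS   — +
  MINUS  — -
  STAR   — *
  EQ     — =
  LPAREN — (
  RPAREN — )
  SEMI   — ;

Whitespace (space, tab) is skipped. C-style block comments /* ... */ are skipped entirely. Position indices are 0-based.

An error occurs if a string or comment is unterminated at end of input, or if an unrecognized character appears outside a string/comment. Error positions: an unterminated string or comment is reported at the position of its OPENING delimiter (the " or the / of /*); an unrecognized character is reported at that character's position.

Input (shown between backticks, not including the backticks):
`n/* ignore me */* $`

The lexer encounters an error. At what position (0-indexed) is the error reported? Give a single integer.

pos=0: emit ID 'n' (now at pos=1)
pos=1: enter COMMENT mode (saw '/*')
exit COMMENT mode (now at pos=16)
pos=16: emit STAR '*'
pos=18: ERROR — unrecognized char '$'

Answer: 18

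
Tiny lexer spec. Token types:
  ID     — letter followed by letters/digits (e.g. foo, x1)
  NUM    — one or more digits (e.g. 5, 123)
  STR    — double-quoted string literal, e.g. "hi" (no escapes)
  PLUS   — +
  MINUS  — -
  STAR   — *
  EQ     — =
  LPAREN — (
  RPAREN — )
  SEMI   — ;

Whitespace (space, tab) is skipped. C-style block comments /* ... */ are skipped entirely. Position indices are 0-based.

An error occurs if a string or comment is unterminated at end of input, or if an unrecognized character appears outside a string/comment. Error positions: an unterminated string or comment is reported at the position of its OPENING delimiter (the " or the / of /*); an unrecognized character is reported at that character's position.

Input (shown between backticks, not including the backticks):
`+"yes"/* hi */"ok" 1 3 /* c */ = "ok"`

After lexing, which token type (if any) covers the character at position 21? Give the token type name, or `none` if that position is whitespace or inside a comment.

Answer: NUM

Derivation:
pos=0: emit PLUS '+'
pos=1: enter STRING mode
pos=1: emit STR "yes" (now at pos=6)
pos=6: enter COMMENT mode (saw '/*')
exit COMMENT mode (now at pos=14)
pos=14: enter STRING mode
pos=14: emit STR "ok" (now at pos=18)
pos=19: emit NUM '1' (now at pos=20)
pos=21: emit NUM '3' (now at pos=22)
pos=23: enter COMMENT mode (saw '/*')
exit COMMENT mode (now at pos=30)
pos=31: emit EQ '='
pos=33: enter STRING mode
pos=33: emit STR "ok" (now at pos=37)
DONE. 7 tokens: [PLUS, STR, STR, NUM, NUM, EQ, STR]
Position 21: char is '3' -> NUM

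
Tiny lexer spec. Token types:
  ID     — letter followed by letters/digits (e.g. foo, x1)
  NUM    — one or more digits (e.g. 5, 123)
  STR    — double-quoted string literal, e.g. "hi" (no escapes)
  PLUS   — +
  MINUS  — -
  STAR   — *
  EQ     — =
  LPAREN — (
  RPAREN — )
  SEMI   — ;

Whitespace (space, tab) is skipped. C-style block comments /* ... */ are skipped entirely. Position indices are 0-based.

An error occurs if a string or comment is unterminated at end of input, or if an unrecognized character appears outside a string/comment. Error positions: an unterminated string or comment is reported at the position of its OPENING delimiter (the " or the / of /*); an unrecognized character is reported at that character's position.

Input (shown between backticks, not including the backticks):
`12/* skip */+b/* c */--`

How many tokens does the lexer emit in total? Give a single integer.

pos=0: emit NUM '12' (now at pos=2)
pos=2: enter COMMENT mode (saw '/*')
exit COMMENT mode (now at pos=12)
pos=12: emit PLUS '+'
pos=13: emit ID 'b' (now at pos=14)
pos=14: enter COMMENT mode (saw '/*')
exit COMMENT mode (now at pos=21)
pos=21: emit MINUS '-'
pos=22: emit MINUS '-'
DONE. 5 tokens: [NUM, PLUS, ID, MINUS, MINUS]

Answer: 5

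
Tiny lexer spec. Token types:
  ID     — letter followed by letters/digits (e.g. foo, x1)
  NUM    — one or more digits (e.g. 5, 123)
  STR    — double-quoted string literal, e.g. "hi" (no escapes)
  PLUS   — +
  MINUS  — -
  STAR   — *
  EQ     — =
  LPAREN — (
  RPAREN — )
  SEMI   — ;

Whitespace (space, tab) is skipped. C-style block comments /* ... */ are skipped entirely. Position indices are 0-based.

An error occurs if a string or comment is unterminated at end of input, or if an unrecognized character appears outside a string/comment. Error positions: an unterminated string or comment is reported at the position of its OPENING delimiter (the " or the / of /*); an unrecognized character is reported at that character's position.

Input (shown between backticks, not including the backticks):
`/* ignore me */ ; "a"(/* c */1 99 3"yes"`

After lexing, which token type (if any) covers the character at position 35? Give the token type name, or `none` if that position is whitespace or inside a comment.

Answer: STR

Derivation:
pos=0: enter COMMENT mode (saw '/*')
exit COMMENT mode (now at pos=15)
pos=16: emit SEMI ';'
pos=18: enter STRING mode
pos=18: emit STR "a" (now at pos=21)
pos=21: emit LPAREN '('
pos=22: enter COMMENT mode (saw '/*')
exit COMMENT mode (now at pos=29)
pos=29: emit NUM '1' (now at pos=30)
pos=31: emit NUM '99' (now at pos=33)
pos=34: emit NUM '3' (now at pos=35)
pos=35: enter STRING mode
pos=35: emit STR "yes" (now at pos=40)
DONE. 7 tokens: [SEMI, STR, LPAREN, NUM, NUM, NUM, STR]
Position 35: char is '"' -> STR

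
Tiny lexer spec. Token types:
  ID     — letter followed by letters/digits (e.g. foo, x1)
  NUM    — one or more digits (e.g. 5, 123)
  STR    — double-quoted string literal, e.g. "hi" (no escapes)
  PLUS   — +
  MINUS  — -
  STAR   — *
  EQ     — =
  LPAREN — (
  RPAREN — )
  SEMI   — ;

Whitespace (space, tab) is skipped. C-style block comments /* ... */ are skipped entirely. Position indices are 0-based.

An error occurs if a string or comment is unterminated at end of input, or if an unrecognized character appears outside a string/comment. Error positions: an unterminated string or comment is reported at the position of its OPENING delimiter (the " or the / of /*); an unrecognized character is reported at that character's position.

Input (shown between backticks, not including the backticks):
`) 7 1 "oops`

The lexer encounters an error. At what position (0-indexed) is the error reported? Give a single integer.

Answer: 6

Derivation:
pos=0: emit RPAREN ')'
pos=2: emit NUM '7' (now at pos=3)
pos=4: emit NUM '1' (now at pos=5)
pos=6: enter STRING mode
pos=6: ERROR — unterminated string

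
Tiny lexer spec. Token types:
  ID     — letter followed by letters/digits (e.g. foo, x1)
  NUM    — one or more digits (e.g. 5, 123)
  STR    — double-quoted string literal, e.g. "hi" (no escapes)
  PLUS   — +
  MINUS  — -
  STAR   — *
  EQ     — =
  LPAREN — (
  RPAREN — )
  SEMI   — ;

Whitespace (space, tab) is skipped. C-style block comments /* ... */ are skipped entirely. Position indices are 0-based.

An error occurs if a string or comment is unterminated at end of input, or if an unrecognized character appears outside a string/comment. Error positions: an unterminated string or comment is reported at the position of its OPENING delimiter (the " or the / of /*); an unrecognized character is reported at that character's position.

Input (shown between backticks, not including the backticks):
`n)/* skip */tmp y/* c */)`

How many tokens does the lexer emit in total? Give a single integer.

Answer: 5

Derivation:
pos=0: emit ID 'n' (now at pos=1)
pos=1: emit RPAREN ')'
pos=2: enter COMMENT mode (saw '/*')
exit COMMENT mode (now at pos=12)
pos=12: emit ID 'tmp' (now at pos=15)
pos=16: emit ID 'y' (now at pos=17)
pos=17: enter COMMENT mode (saw '/*')
exit COMMENT mode (now at pos=24)
pos=24: emit RPAREN ')'
DONE. 5 tokens: [ID, RPAREN, ID, ID, RPAREN]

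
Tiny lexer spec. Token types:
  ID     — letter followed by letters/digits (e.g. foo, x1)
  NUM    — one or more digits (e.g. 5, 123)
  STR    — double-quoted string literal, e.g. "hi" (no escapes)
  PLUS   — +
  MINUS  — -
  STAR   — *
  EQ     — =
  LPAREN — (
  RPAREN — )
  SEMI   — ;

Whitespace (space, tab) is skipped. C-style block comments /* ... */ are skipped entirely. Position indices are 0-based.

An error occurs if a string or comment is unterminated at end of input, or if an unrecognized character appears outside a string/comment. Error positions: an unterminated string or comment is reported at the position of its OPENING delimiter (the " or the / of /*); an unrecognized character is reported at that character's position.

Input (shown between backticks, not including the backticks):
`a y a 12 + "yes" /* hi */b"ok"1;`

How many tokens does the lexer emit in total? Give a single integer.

Answer: 10

Derivation:
pos=0: emit ID 'a' (now at pos=1)
pos=2: emit ID 'y' (now at pos=3)
pos=4: emit ID 'a' (now at pos=5)
pos=6: emit NUM '12' (now at pos=8)
pos=9: emit PLUS '+'
pos=11: enter STRING mode
pos=11: emit STR "yes" (now at pos=16)
pos=17: enter COMMENT mode (saw '/*')
exit COMMENT mode (now at pos=25)
pos=25: emit ID 'b' (now at pos=26)
pos=26: enter STRING mode
pos=26: emit STR "ok" (now at pos=30)
pos=30: emit NUM '1' (now at pos=31)
pos=31: emit SEMI ';'
DONE. 10 tokens: [ID, ID, ID, NUM, PLUS, STR, ID, STR, NUM, SEMI]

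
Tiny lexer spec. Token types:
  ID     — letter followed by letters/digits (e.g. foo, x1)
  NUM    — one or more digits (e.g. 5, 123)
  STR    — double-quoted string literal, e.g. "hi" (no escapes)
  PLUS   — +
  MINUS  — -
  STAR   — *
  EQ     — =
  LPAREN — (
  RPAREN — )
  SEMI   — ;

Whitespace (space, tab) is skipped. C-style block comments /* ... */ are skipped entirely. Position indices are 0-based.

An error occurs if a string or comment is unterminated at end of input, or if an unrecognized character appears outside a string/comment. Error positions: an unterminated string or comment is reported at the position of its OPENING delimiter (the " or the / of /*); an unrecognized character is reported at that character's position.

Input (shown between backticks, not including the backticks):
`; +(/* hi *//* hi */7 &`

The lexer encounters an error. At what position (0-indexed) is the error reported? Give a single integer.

Answer: 22

Derivation:
pos=0: emit SEMI ';'
pos=2: emit PLUS '+'
pos=3: emit LPAREN '('
pos=4: enter COMMENT mode (saw '/*')
exit COMMENT mode (now at pos=12)
pos=12: enter COMMENT mode (saw '/*')
exit COMMENT mode (now at pos=20)
pos=20: emit NUM '7' (now at pos=21)
pos=22: ERROR — unrecognized char '&'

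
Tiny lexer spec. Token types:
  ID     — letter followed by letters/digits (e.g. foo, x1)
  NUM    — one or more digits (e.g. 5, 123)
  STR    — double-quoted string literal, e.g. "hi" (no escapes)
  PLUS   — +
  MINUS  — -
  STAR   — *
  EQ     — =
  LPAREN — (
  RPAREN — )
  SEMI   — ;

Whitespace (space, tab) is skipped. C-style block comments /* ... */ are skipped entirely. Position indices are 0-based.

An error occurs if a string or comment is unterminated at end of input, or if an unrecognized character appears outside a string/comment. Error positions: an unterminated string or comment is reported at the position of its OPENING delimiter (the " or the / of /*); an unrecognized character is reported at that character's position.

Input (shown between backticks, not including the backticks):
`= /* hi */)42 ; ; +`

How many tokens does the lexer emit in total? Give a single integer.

pos=0: emit EQ '='
pos=2: enter COMMENT mode (saw '/*')
exit COMMENT mode (now at pos=10)
pos=10: emit RPAREN ')'
pos=11: emit NUM '42' (now at pos=13)
pos=14: emit SEMI ';'
pos=16: emit SEMI ';'
pos=18: emit PLUS '+'
DONE. 6 tokens: [EQ, RPAREN, NUM, SEMI, SEMI, PLUS]

Answer: 6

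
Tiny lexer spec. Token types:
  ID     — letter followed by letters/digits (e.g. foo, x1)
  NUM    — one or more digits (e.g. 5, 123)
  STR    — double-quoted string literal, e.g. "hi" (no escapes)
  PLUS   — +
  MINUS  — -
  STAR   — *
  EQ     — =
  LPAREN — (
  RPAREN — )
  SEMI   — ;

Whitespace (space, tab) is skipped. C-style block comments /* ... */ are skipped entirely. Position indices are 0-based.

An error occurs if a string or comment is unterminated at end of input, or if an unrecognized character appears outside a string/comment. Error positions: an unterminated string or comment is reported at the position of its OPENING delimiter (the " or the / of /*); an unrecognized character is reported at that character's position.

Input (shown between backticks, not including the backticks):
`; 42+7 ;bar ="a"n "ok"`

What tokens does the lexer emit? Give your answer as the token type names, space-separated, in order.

pos=0: emit SEMI ';'
pos=2: emit NUM '42' (now at pos=4)
pos=4: emit PLUS '+'
pos=5: emit NUM '7' (now at pos=6)
pos=7: emit SEMI ';'
pos=8: emit ID 'bar' (now at pos=11)
pos=12: emit EQ '='
pos=13: enter STRING mode
pos=13: emit STR "a" (now at pos=16)
pos=16: emit ID 'n' (now at pos=17)
pos=18: enter STRING mode
pos=18: emit STR "ok" (now at pos=22)
DONE. 10 tokens: [SEMI, NUM, PLUS, NUM, SEMI, ID, EQ, STR, ID, STR]

Answer: SEMI NUM PLUS NUM SEMI ID EQ STR ID STR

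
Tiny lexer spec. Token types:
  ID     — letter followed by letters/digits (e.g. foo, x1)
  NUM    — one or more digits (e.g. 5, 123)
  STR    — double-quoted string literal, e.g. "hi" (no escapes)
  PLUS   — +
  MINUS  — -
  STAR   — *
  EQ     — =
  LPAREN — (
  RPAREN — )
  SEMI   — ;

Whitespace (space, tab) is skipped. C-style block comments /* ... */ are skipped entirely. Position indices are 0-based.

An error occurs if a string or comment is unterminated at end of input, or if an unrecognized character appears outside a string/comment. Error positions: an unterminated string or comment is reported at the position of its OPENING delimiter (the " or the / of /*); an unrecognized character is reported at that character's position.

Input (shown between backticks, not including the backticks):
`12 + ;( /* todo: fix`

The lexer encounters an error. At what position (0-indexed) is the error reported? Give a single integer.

Answer: 8

Derivation:
pos=0: emit NUM '12' (now at pos=2)
pos=3: emit PLUS '+'
pos=5: emit SEMI ';'
pos=6: emit LPAREN '('
pos=8: enter COMMENT mode (saw '/*')
pos=8: ERROR — unterminated comment (reached EOF)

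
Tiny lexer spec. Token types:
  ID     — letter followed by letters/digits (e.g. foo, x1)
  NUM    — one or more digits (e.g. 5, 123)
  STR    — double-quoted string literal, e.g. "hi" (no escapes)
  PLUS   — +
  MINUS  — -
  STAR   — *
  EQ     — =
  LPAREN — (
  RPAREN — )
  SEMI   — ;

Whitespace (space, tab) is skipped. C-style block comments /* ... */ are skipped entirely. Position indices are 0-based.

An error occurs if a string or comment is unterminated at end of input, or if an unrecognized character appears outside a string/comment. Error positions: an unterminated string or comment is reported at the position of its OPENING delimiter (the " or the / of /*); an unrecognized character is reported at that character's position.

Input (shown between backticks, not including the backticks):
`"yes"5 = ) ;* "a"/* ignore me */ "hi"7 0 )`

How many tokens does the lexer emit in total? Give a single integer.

Answer: 11

Derivation:
pos=0: enter STRING mode
pos=0: emit STR "yes" (now at pos=5)
pos=5: emit NUM '5' (now at pos=6)
pos=7: emit EQ '='
pos=9: emit RPAREN ')'
pos=11: emit SEMI ';'
pos=12: emit STAR '*'
pos=14: enter STRING mode
pos=14: emit STR "a" (now at pos=17)
pos=17: enter COMMENT mode (saw '/*')
exit COMMENT mode (now at pos=32)
pos=33: enter STRING mode
pos=33: emit STR "hi" (now at pos=37)
pos=37: emit NUM '7' (now at pos=38)
pos=39: emit NUM '0' (now at pos=40)
pos=41: emit RPAREN ')'
DONE. 11 tokens: [STR, NUM, EQ, RPAREN, SEMI, STAR, STR, STR, NUM, NUM, RPAREN]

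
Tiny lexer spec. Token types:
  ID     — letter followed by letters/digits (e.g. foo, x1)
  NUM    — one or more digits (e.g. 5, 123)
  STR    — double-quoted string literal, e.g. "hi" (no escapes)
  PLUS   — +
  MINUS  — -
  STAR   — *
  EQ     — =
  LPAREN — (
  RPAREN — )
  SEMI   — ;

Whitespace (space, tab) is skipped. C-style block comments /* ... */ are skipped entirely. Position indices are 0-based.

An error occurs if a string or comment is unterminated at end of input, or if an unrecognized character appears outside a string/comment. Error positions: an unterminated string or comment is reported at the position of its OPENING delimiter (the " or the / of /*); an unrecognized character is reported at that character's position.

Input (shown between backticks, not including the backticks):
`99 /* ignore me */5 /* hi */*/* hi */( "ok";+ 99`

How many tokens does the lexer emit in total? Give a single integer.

pos=0: emit NUM '99' (now at pos=2)
pos=3: enter COMMENT mode (saw '/*')
exit COMMENT mode (now at pos=18)
pos=18: emit NUM '5' (now at pos=19)
pos=20: enter COMMENT mode (saw '/*')
exit COMMENT mode (now at pos=28)
pos=28: emit STAR '*'
pos=29: enter COMMENT mode (saw '/*')
exit COMMENT mode (now at pos=37)
pos=37: emit LPAREN '('
pos=39: enter STRING mode
pos=39: emit STR "ok" (now at pos=43)
pos=43: emit SEMI ';'
pos=44: emit PLUS '+'
pos=46: emit NUM '99' (now at pos=48)
DONE. 8 tokens: [NUM, NUM, STAR, LPAREN, STR, SEMI, PLUS, NUM]

Answer: 8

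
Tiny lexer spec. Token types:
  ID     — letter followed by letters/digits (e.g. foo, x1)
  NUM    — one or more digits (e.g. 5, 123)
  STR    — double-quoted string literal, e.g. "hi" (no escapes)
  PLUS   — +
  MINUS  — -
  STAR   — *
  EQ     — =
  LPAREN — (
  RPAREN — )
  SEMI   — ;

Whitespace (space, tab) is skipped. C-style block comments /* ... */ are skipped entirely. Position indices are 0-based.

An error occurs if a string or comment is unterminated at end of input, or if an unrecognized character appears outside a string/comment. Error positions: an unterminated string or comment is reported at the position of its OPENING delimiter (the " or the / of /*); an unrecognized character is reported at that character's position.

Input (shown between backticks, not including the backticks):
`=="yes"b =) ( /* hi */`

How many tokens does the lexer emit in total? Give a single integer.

pos=0: emit EQ '='
pos=1: emit EQ '='
pos=2: enter STRING mode
pos=2: emit STR "yes" (now at pos=7)
pos=7: emit ID 'b' (now at pos=8)
pos=9: emit EQ '='
pos=10: emit RPAREN ')'
pos=12: emit LPAREN '('
pos=14: enter COMMENT mode (saw '/*')
exit COMMENT mode (now at pos=22)
DONE. 7 tokens: [EQ, EQ, STR, ID, EQ, RPAREN, LPAREN]

Answer: 7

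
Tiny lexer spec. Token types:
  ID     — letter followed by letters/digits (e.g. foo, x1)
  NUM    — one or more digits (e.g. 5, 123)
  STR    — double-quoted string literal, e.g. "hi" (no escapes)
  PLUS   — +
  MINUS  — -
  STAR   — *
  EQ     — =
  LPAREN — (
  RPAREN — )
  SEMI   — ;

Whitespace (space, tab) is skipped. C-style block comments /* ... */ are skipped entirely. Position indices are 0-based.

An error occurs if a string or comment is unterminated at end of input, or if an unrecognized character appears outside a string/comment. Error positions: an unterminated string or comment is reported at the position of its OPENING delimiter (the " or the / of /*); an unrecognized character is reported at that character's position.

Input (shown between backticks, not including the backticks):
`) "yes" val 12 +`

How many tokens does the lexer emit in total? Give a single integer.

pos=0: emit RPAREN ')'
pos=2: enter STRING mode
pos=2: emit STR "yes" (now at pos=7)
pos=8: emit ID 'val' (now at pos=11)
pos=12: emit NUM '12' (now at pos=14)
pos=15: emit PLUS '+'
DONE. 5 tokens: [RPAREN, STR, ID, NUM, PLUS]

Answer: 5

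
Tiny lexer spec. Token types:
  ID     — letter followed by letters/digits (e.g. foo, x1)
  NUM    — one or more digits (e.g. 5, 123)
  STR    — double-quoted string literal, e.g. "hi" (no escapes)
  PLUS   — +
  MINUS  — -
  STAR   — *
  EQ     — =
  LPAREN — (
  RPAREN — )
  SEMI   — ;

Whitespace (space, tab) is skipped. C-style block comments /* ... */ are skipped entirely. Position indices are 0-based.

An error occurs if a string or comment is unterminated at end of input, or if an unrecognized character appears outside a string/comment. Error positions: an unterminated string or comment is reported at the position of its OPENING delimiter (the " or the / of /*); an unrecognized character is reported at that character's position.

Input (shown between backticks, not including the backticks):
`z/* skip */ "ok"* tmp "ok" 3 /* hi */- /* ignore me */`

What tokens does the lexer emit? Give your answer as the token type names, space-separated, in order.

Answer: ID STR STAR ID STR NUM MINUS

Derivation:
pos=0: emit ID 'z' (now at pos=1)
pos=1: enter COMMENT mode (saw '/*')
exit COMMENT mode (now at pos=11)
pos=12: enter STRING mode
pos=12: emit STR "ok" (now at pos=16)
pos=16: emit STAR '*'
pos=18: emit ID 'tmp' (now at pos=21)
pos=22: enter STRING mode
pos=22: emit STR "ok" (now at pos=26)
pos=27: emit NUM '3' (now at pos=28)
pos=29: enter COMMENT mode (saw '/*')
exit COMMENT mode (now at pos=37)
pos=37: emit MINUS '-'
pos=39: enter COMMENT mode (saw '/*')
exit COMMENT mode (now at pos=54)
DONE. 7 tokens: [ID, STR, STAR, ID, STR, NUM, MINUS]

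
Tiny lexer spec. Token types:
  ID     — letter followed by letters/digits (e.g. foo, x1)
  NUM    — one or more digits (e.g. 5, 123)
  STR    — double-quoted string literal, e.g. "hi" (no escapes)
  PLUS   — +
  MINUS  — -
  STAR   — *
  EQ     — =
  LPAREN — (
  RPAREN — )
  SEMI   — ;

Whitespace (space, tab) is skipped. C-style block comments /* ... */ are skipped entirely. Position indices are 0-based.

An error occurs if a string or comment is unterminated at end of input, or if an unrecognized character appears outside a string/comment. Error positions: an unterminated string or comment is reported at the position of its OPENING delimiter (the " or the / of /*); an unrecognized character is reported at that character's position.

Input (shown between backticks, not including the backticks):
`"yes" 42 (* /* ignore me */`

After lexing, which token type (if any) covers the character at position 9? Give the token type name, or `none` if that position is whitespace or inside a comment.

pos=0: enter STRING mode
pos=0: emit STR "yes" (now at pos=5)
pos=6: emit NUM '42' (now at pos=8)
pos=9: emit LPAREN '('
pos=10: emit STAR '*'
pos=12: enter COMMENT mode (saw '/*')
exit COMMENT mode (now at pos=27)
DONE. 4 tokens: [STR, NUM, LPAREN, STAR]
Position 9: char is '(' -> LPAREN

Answer: LPAREN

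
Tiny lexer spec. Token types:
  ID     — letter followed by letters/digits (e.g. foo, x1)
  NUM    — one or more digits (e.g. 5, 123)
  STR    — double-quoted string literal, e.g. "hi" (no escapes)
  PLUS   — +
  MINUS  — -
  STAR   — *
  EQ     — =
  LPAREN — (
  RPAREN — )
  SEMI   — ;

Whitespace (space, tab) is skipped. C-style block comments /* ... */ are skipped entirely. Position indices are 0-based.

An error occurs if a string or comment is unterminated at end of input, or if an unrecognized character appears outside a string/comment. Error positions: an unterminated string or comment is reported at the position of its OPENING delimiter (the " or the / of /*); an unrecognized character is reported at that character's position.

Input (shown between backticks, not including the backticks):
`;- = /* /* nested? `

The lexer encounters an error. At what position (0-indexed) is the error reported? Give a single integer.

Answer: 5

Derivation:
pos=0: emit SEMI ';'
pos=1: emit MINUS '-'
pos=3: emit EQ '='
pos=5: enter COMMENT mode (saw '/*')
pos=5: ERROR — unterminated comment (reached EOF)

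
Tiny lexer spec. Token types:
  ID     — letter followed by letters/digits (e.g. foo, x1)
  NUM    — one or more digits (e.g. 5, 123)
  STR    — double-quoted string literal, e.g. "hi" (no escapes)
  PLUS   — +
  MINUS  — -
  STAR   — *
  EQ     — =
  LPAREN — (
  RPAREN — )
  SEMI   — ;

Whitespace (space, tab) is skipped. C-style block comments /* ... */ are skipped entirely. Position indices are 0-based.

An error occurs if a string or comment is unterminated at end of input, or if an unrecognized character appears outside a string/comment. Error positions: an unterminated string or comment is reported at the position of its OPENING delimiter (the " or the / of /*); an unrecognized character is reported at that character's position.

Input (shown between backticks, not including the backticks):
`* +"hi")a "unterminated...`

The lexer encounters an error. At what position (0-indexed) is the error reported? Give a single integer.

Answer: 10

Derivation:
pos=0: emit STAR '*'
pos=2: emit PLUS '+'
pos=3: enter STRING mode
pos=3: emit STR "hi" (now at pos=7)
pos=7: emit RPAREN ')'
pos=8: emit ID 'a' (now at pos=9)
pos=10: enter STRING mode
pos=10: ERROR — unterminated string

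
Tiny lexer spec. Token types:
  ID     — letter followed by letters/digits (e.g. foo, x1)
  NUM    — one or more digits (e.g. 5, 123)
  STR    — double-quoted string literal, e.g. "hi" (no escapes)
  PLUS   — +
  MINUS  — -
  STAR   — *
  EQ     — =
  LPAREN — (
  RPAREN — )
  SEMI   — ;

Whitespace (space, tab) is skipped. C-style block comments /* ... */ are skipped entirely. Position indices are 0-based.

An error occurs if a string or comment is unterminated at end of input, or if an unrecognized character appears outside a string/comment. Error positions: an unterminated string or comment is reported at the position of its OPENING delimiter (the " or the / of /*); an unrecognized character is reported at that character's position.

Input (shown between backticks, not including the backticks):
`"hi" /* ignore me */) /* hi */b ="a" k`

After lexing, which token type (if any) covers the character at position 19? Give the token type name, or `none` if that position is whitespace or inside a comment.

pos=0: enter STRING mode
pos=0: emit STR "hi" (now at pos=4)
pos=5: enter COMMENT mode (saw '/*')
exit COMMENT mode (now at pos=20)
pos=20: emit RPAREN ')'
pos=22: enter COMMENT mode (saw '/*')
exit COMMENT mode (now at pos=30)
pos=30: emit ID 'b' (now at pos=31)
pos=32: emit EQ '='
pos=33: enter STRING mode
pos=33: emit STR "a" (now at pos=36)
pos=37: emit ID 'k' (now at pos=38)
DONE. 6 tokens: [STR, RPAREN, ID, EQ, STR, ID]
Position 19: char is '/' -> none

Answer: none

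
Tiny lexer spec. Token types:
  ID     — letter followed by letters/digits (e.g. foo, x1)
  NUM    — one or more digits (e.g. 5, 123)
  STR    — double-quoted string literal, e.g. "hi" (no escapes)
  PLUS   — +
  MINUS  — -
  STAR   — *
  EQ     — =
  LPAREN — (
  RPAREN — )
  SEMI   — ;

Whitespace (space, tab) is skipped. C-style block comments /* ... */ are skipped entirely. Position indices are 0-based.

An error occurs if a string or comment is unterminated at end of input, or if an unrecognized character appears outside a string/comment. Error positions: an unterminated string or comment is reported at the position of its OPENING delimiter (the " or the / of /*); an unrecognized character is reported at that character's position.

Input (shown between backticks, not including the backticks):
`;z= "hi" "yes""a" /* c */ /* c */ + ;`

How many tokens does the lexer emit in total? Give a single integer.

Answer: 8

Derivation:
pos=0: emit SEMI ';'
pos=1: emit ID 'z' (now at pos=2)
pos=2: emit EQ '='
pos=4: enter STRING mode
pos=4: emit STR "hi" (now at pos=8)
pos=9: enter STRING mode
pos=9: emit STR "yes" (now at pos=14)
pos=14: enter STRING mode
pos=14: emit STR "a" (now at pos=17)
pos=18: enter COMMENT mode (saw '/*')
exit COMMENT mode (now at pos=25)
pos=26: enter COMMENT mode (saw '/*')
exit COMMENT mode (now at pos=33)
pos=34: emit PLUS '+'
pos=36: emit SEMI ';'
DONE. 8 tokens: [SEMI, ID, EQ, STR, STR, STR, PLUS, SEMI]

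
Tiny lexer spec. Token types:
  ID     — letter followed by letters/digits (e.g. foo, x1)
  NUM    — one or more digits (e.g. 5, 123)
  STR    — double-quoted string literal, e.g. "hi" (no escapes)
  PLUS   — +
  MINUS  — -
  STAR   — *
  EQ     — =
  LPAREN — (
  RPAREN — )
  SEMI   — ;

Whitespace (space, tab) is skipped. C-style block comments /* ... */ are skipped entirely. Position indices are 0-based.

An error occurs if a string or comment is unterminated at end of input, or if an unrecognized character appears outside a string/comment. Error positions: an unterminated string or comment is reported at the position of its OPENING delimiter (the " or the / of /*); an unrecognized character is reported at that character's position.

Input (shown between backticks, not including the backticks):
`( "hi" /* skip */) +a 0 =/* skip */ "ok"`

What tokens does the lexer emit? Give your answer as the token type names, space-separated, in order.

pos=0: emit LPAREN '('
pos=2: enter STRING mode
pos=2: emit STR "hi" (now at pos=6)
pos=7: enter COMMENT mode (saw '/*')
exit COMMENT mode (now at pos=17)
pos=17: emit RPAREN ')'
pos=19: emit PLUS '+'
pos=20: emit ID 'a' (now at pos=21)
pos=22: emit NUM '0' (now at pos=23)
pos=24: emit EQ '='
pos=25: enter COMMENT mode (saw '/*')
exit COMMENT mode (now at pos=35)
pos=36: enter STRING mode
pos=36: emit STR "ok" (now at pos=40)
DONE. 8 tokens: [LPAREN, STR, RPAREN, PLUS, ID, NUM, EQ, STR]

Answer: LPAREN STR RPAREN PLUS ID NUM EQ STR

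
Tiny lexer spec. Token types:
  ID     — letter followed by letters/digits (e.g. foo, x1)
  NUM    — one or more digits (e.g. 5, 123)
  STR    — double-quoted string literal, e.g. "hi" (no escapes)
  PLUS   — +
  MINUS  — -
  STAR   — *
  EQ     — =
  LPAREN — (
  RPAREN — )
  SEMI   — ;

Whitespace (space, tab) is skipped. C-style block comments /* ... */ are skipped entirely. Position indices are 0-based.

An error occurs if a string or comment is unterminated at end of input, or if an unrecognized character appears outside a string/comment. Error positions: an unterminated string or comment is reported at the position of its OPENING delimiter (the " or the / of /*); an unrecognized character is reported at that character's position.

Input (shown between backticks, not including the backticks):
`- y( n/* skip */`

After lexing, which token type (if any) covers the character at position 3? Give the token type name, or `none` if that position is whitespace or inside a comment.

pos=0: emit MINUS '-'
pos=2: emit ID 'y' (now at pos=3)
pos=3: emit LPAREN '('
pos=5: emit ID 'n' (now at pos=6)
pos=6: enter COMMENT mode (saw '/*')
exit COMMENT mode (now at pos=16)
DONE. 4 tokens: [MINUS, ID, LPAREN, ID]
Position 3: char is '(' -> LPAREN

Answer: LPAREN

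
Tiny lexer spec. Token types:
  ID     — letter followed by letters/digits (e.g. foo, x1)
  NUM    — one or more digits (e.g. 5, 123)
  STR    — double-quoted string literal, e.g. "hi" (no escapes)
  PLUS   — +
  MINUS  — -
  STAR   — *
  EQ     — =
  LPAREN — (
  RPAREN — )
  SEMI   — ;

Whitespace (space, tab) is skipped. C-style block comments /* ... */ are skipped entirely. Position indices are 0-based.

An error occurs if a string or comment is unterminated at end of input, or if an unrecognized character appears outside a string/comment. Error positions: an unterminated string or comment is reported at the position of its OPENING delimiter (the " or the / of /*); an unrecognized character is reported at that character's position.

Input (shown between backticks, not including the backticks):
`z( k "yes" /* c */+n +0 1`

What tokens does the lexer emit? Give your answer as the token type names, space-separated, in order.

Answer: ID LPAREN ID STR PLUS ID PLUS NUM NUM

Derivation:
pos=0: emit ID 'z' (now at pos=1)
pos=1: emit LPAREN '('
pos=3: emit ID 'k' (now at pos=4)
pos=5: enter STRING mode
pos=5: emit STR "yes" (now at pos=10)
pos=11: enter COMMENT mode (saw '/*')
exit COMMENT mode (now at pos=18)
pos=18: emit PLUS '+'
pos=19: emit ID 'n' (now at pos=20)
pos=21: emit PLUS '+'
pos=22: emit NUM '0' (now at pos=23)
pos=24: emit NUM '1' (now at pos=25)
DONE. 9 tokens: [ID, LPAREN, ID, STR, PLUS, ID, PLUS, NUM, NUM]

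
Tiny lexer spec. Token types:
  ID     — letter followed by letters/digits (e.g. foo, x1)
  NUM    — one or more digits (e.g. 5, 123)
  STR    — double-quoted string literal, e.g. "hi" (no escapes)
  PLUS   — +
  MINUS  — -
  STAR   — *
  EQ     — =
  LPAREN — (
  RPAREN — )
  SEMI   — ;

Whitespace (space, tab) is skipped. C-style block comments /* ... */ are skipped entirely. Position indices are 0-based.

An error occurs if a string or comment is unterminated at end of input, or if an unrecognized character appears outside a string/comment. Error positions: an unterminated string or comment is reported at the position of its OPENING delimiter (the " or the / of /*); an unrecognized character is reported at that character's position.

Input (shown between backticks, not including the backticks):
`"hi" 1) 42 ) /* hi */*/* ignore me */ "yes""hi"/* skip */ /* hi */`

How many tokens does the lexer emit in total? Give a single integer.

pos=0: enter STRING mode
pos=0: emit STR "hi" (now at pos=4)
pos=5: emit NUM '1' (now at pos=6)
pos=6: emit RPAREN ')'
pos=8: emit NUM '42' (now at pos=10)
pos=11: emit RPAREN ')'
pos=13: enter COMMENT mode (saw '/*')
exit COMMENT mode (now at pos=21)
pos=21: emit STAR '*'
pos=22: enter COMMENT mode (saw '/*')
exit COMMENT mode (now at pos=37)
pos=38: enter STRING mode
pos=38: emit STR "yes" (now at pos=43)
pos=43: enter STRING mode
pos=43: emit STR "hi" (now at pos=47)
pos=47: enter COMMENT mode (saw '/*')
exit COMMENT mode (now at pos=57)
pos=58: enter COMMENT mode (saw '/*')
exit COMMENT mode (now at pos=66)
DONE. 8 tokens: [STR, NUM, RPAREN, NUM, RPAREN, STAR, STR, STR]

Answer: 8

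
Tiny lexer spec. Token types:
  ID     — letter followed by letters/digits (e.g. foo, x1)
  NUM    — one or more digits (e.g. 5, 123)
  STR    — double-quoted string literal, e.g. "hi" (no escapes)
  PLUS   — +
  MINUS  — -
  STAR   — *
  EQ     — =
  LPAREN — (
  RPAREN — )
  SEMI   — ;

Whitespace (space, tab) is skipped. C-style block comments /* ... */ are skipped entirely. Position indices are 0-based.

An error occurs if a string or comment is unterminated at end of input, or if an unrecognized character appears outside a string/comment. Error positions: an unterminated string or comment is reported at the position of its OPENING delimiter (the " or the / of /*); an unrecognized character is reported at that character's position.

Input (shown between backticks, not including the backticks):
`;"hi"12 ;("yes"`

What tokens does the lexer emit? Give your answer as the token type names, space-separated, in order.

Answer: SEMI STR NUM SEMI LPAREN STR

Derivation:
pos=0: emit SEMI ';'
pos=1: enter STRING mode
pos=1: emit STR "hi" (now at pos=5)
pos=5: emit NUM '12' (now at pos=7)
pos=8: emit SEMI ';'
pos=9: emit LPAREN '('
pos=10: enter STRING mode
pos=10: emit STR "yes" (now at pos=15)
DONE. 6 tokens: [SEMI, STR, NUM, SEMI, LPAREN, STR]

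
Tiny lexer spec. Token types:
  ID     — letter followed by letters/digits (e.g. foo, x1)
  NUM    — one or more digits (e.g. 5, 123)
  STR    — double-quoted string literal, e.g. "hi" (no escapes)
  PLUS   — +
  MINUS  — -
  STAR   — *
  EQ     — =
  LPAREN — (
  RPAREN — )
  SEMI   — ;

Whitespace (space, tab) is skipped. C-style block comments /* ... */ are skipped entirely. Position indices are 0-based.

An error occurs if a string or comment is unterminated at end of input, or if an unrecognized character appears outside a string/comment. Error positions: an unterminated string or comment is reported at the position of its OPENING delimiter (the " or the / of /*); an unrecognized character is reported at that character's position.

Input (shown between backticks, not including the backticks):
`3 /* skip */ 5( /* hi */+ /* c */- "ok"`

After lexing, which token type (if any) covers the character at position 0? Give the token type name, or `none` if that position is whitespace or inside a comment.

Answer: NUM

Derivation:
pos=0: emit NUM '3' (now at pos=1)
pos=2: enter COMMENT mode (saw '/*')
exit COMMENT mode (now at pos=12)
pos=13: emit NUM '5' (now at pos=14)
pos=14: emit LPAREN '('
pos=16: enter COMMENT mode (saw '/*')
exit COMMENT mode (now at pos=24)
pos=24: emit PLUS '+'
pos=26: enter COMMENT mode (saw '/*')
exit COMMENT mode (now at pos=33)
pos=33: emit MINUS '-'
pos=35: enter STRING mode
pos=35: emit STR "ok" (now at pos=39)
DONE. 6 tokens: [NUM, NUM, LPAREN, PLUS, MINUS, STR]
Position 0: char is '3' -> NUM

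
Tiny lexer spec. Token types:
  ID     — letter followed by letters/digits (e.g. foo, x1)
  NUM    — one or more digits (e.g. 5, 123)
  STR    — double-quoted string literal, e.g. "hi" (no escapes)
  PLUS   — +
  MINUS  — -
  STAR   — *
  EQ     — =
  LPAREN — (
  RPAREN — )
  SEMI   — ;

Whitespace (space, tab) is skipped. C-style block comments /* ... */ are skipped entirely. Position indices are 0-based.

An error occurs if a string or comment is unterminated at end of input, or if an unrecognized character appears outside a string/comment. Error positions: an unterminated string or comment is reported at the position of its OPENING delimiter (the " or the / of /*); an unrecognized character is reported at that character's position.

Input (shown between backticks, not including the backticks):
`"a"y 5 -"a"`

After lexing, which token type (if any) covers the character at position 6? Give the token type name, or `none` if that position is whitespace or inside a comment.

Answer: none

Derivation:
pos=0: enter STRING mode
pos=0: emit STR "a" (now at pos=3)
pos=3: emit ID 'y' (now at pos=4)
pos=5: emit NUM '5' (now at pos=6)
pos=7: emit MINUS '-'
pos=8: enter STRING mode
pos=8: emit STR "a" (now at pos=11)
DONE. 5 tokens: [STR, ID, NUM, MINUS, STR]
Position 6: char is ' ' -> none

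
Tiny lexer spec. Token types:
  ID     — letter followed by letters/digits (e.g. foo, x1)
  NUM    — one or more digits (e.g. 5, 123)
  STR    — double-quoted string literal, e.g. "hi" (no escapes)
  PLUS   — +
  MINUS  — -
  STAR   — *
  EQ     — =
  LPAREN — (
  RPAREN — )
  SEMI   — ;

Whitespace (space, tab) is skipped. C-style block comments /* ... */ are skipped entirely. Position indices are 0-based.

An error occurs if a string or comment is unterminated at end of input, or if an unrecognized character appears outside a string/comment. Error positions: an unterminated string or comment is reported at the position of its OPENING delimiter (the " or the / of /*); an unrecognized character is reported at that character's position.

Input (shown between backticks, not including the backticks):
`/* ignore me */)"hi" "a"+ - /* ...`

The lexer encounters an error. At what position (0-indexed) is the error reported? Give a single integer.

Answer: 28

Derivation:
pos=0: enter COMMENT mode (saw '/*')
exit COMMENT mode (now at pos=15)
pos=15: emit RPAREN ')'
pos=16: enter STRING mode
pos=16: emit STR "hi" (now at pos=20)
pos=21: enter STRING mode
pos=21: emit STR "a" (now at pos=24)
pos=24: emit PLUS '+'
pos=26: emit MINUS '-'
pos=28: enter COMMENT mode (saw '/*')
pos=28: ERROR — unterminated comment (reached EOF)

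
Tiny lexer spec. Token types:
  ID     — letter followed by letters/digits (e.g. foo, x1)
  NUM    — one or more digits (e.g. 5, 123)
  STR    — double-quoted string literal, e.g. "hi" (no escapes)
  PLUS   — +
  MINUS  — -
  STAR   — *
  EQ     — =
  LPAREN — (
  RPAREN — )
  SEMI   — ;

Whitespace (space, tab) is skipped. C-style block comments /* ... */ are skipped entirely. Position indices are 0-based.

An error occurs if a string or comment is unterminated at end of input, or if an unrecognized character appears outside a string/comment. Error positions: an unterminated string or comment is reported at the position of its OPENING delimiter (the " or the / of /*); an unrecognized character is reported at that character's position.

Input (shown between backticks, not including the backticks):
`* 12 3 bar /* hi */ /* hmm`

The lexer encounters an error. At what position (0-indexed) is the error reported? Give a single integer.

Answer: 20

Derivation:
pos=0: emit STAR '*'
pos=2: emit NUM '12' (now at pos=4)
pos=5: emit NUM '3' (now at pos=6)
pos=7: emit ID 'bar' (now at pos=10)
pos=11: enter COMMENT mode (saw '/*')
exit COMMENT mode (now at pos=19)
pos=20: enter COMMENT mode (saw '/*')
pos=20: ERROR — unterminated comment (reached EOF)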